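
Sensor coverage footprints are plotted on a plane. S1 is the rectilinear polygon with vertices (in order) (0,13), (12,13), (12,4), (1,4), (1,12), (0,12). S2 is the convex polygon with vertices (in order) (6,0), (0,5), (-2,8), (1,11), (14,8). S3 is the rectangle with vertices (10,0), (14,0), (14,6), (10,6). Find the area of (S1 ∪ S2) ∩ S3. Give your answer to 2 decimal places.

The region (S1 ∪ S2) ∩ S3 is the polygon with vertices (12,4), (10,4), (10,6), (12,6).
By the shoelace formula its area is 4.00.

4.00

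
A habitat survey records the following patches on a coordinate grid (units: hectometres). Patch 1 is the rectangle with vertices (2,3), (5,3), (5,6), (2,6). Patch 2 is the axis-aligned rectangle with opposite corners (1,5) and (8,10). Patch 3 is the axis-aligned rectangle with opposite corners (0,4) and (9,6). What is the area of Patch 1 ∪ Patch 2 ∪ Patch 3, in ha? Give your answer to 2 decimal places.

By inclusion–exclusion:
Individual areas: |Patch 1| = 9, |Patch 2| = 35, |Patch 3| = 18.
|Patch 1∩Patch 2|: x∈[2,5], y∈[5,6] → 3·1 = 3.
|Patch 1∩Patch 3|: x∈[2,5], y∈[4,6] → 3·2 = 6.
|Patch 2∩Patch 3|: x∈[1,8], y∈[5,6] → 7·1 = 7.
|Patch 1∩Patch 2∩Patch 3| = 3.
|Patch 1 ∪ Patch 2 ∪ Patch 3| = 62 − 16 + 3 = 49.00.

49.00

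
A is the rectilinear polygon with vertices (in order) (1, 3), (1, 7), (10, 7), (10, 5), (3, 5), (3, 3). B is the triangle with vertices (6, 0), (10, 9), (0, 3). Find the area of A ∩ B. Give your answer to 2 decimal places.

9.73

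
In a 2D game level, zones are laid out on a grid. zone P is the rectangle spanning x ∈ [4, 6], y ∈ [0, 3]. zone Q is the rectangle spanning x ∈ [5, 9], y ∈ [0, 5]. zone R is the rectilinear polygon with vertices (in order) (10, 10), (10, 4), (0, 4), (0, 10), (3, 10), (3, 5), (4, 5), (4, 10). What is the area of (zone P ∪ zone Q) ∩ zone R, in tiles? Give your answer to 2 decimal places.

4.00

The region (zone P ∪ zone Q) ∩ zone R is the polygon with vertices (5,5), (9,5), (9,4), (5,4).
By the shoelace formula its area is 4.00.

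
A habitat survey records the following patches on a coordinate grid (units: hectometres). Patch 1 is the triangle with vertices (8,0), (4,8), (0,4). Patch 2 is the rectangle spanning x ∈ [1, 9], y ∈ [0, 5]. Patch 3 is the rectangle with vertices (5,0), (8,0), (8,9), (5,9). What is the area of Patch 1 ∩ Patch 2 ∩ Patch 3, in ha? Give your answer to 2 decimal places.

6.50

The intersection is the polygon with vertices (5,1.5), (5,5), (5.5,5), (8,0).
By the shoelace formula its area is 6.50.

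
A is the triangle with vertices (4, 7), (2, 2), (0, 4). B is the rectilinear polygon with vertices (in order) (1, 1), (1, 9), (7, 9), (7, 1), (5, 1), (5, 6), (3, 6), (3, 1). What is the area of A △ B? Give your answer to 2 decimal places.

33.65

|A| = 7, |B| = 38, |A∩B| = 5.675.
|A △ B| = |A| + |B| − 2·|A∩B| = 7 + 38 − 11.35 = 33.65.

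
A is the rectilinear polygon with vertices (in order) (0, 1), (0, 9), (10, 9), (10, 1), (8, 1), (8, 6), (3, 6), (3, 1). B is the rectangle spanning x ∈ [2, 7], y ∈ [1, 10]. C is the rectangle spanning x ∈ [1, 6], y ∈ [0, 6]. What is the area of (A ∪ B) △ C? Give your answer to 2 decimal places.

60.00

|A ∪ B| = 80.
|(A ∪ B) ∩ C| = 25.
|(A ∪ B) △ C| = 80 + 30 − 50 = 60.00.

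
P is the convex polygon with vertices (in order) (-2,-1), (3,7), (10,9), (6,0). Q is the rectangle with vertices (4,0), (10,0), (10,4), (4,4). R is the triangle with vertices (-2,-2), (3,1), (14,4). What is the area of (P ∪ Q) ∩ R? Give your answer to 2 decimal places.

7.23

The region (P ∪ Q) ∩ R is the polygon with vertices (10,2.5), (2,-0.5), (0.105,-0.737), (3,1), (10,2.909).
By the shoelace formula its area is 7.23.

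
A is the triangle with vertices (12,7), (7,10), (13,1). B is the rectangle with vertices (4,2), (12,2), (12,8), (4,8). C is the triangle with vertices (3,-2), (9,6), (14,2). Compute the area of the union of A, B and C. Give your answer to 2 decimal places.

68.79

By inclusion–exclusion:
Individual areas: |A| = 13.5, |B| = 48, |C| = 32.
|A∩B| = 9.25.
|A∩C| = 1.9259.
|B∩C| = 14.4.
|A∩B∩C| = 0.8643.
|A ∪ B ∪ C| = 93.5 − 25.5759 + 0.8643 = 68.79.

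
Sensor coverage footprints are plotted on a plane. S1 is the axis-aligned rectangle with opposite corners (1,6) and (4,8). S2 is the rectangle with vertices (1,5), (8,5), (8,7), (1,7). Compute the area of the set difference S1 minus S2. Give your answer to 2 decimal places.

|S1∩S2|: x∈[1,4], y∈[6,7] → 3·1 = 3.
|S1| = 6.
|S1 ∖ S2| = |S1| − |S1∩S2| = 6 − 3 = 3.00.

3.00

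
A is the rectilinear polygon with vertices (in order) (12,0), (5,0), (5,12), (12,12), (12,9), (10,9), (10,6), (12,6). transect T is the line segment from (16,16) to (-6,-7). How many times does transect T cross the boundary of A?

The segment meets the boundary at (5,4.5), (12,11.818).

2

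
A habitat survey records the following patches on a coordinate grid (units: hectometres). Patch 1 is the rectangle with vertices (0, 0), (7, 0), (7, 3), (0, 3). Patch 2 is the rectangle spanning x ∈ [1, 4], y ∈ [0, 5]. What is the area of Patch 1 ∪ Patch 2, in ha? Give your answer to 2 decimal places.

By inclusion–exclusion:
Individual areas: |Patch 1| = 21, |Patch 2| = 15.
|Patch 1∩Patch 2|: x∈[1,4], y∈[0,3] → 3·3 = 9.
|Patch 1 ∪ Patch 2| = 36 − 9 = 27.00.

27.00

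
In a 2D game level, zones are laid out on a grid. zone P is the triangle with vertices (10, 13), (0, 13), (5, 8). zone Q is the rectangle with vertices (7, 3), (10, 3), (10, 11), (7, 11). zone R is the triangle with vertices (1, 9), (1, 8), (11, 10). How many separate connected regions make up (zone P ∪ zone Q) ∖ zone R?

3

(zone P ∪ zone Q) ∖ zone R splits into 3 disjoint pieces (area 0.6667, area 26.2702, area 19.5).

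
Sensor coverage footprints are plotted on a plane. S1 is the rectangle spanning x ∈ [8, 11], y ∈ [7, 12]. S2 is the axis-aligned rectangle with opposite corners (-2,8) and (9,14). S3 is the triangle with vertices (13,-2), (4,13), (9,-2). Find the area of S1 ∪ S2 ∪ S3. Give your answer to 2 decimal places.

103.67

By inclusion–exclusion:
Individual areas: |S1| = 15, |S2| = 66, |S3| = 30.
|S1∩S2|: x∈[8,9], y∈[8,12] → 1·4 = 4.
|S1∩S3| = 0.
|S2∩S3| = 3.3333.
|S1∩S2∩S3| = 0.
|S1 ∪ S2 ∪ S3| = 111 − 7.3333 + 0 = 103.67.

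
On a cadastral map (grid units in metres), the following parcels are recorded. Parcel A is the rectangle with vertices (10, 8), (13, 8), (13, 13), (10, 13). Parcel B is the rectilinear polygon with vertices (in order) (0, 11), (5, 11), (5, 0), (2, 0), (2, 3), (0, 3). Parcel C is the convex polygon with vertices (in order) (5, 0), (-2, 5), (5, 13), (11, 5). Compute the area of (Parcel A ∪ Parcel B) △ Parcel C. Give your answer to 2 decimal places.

69.46

|Parcel A ∪ Parcel B| = 64.
|(Parcel A ∪ Parcel B) ∩ Parcel C| = 39.5214.
|(Parcel A ∪ Parcel B) △ Parcel C| = 64 + 84.5 − 79.0429 = 69.46.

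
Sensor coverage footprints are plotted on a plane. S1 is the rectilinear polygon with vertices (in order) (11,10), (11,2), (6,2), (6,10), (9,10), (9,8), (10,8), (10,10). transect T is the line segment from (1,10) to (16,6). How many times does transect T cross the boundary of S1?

The segment meets the boundary at (11,7.333), (6,8.667).

2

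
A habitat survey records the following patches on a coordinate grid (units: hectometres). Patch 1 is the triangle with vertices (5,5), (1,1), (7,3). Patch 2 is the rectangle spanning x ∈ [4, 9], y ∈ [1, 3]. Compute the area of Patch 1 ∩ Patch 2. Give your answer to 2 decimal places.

1.50

The intersection is the polygon with vertices (4,2), (4,3), (7,3).
By the shoelace formula its area is 1.50.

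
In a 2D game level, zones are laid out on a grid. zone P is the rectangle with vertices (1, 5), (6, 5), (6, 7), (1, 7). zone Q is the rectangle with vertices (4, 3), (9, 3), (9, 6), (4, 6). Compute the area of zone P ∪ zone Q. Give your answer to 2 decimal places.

By inclusion–exclusion:
Individual areas: |zone P| = 10, |zone Q| = 15.
|zone P∩zone Q|: x∈[4,6], y∈[5,6] → 2·1 = 2.
|zone P ∪ zone Q| = 25 − 2 = 23.00.

23.00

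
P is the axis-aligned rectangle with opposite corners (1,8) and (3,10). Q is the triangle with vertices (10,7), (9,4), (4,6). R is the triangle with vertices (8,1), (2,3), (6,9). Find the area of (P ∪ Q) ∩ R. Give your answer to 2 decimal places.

The region (P ∪ Q) ∩ R is the polygon with vertices (4,6), (6.64,6.44), (7.056,4.778).
By the shoelace formula its area is 2.29.

2.29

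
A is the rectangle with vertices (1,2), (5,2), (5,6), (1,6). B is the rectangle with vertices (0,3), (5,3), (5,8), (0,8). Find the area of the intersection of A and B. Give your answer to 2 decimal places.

|A∩B|: x∈[1,5], y∈[3,6] → 4·3 = 12.

12.00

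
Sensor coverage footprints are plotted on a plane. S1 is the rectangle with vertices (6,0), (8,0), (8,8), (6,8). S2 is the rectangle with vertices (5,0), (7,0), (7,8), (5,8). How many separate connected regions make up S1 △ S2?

2

S1 △ S2 splits into 2 disjoint pieces (area 8, area 8).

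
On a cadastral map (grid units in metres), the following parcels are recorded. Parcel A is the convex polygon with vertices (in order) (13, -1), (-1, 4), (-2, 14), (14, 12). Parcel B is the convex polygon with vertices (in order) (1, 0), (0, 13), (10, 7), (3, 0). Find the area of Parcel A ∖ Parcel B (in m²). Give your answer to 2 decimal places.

112.22

|Parcel A| = 172.5, |Parcel A∩Parcel B| = 60.2798.
|Parcel A ∖ Parcel B| = |Parcel A| − |Parcel A∩Parcel B| = 172.5 − 60.2798 = 112.22.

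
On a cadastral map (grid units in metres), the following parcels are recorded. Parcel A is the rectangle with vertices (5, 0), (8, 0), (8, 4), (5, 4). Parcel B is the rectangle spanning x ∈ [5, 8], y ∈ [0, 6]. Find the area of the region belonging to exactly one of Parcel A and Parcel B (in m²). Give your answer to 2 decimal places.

|Parcel A∩Parcel B|: x∈[5,8], y∈[0,4] → 3·4 = 12.
|Parcel A △ Parcel B| = |Parcel A| + |Parcel B| − 2·|Parcel A∩Parcel B| = 12 + 18 − 24 = 6.00.

6.00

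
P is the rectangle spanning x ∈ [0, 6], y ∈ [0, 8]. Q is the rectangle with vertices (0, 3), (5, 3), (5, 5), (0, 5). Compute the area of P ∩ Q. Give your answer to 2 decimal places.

10.00

|P∩Q|: x∈[0,5], y∈[3,5] → 5·2 = 10.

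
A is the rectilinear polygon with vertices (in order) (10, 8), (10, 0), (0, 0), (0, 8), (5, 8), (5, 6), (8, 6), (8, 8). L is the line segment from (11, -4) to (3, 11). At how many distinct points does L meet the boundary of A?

4

The segment meets the boundary at (4.6,8), (5.667,6), (8.867,0), (5,7.25).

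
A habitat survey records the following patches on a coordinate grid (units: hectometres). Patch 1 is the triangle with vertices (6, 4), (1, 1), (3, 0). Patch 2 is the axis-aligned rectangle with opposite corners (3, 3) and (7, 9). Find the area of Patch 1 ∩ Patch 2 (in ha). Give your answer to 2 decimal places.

The intersection is the polygon with vertices (6,4), (5.25,3), (4.333,3).
By the shoelace formula its area is 0.46.

0.46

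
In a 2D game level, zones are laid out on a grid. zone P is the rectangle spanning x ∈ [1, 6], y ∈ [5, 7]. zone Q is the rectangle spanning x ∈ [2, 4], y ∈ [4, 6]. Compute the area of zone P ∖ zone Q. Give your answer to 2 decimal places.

|zone P∩zone Q|: x∈[2,4], y∈[5,6] → 2·1 = 2.
|zone P| = 10.
|zone P ∖ zone Q| = |zone P| − |zone P∩zone Q| = 10 − 2 = 8.00.

8.00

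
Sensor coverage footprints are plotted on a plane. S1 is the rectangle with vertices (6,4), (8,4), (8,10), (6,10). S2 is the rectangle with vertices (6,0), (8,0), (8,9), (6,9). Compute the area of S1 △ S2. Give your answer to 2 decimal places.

10.00

|S1∩S2|: x∈[6,8], y∈[4,9] → 2·5 = 10.
|S1 △ S2| = |S1| + |S2| − 2·|S1∩S2| = 12 + 18 − 20 = 10.00.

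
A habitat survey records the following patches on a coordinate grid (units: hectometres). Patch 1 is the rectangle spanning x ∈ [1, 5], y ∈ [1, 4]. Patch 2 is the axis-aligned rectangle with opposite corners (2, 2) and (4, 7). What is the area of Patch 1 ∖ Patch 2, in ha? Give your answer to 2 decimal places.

|Patch 1∩Patch 2|: x∈[2,4], y∈[2,4] → 2·2 = 4.
|Patch 1| = 12.
|Patch 1 ∖ Patch 2| = |Patch 1| − |Patch 1∩Patch 2| = 12 − 4 = 8.00.

8.00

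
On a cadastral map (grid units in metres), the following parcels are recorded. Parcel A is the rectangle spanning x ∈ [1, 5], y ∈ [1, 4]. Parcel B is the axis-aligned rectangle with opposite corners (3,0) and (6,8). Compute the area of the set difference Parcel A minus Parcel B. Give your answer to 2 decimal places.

|Parcel A∩Parcel B|: x∈[3,5], y∈[1,4] → 2·3 = 6.
|Parcel A| = 12.
|Parcel A ∖ Parcel B| = |Parcel A| − |Parcel A∩Parcel B| = 12 − 6 = 6.00.

6.00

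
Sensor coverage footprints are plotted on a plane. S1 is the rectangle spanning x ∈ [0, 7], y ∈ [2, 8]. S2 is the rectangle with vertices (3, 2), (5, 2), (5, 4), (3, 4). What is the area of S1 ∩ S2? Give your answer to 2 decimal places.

4.00

|S1∩S2|: x∈[3,5], y∈[2,4] → 2·2 = 4.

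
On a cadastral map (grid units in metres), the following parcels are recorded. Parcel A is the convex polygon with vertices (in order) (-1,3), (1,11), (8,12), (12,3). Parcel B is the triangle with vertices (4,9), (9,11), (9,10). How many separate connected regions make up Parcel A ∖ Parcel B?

Parcel A ∖ Parcel B is a single connected region.

1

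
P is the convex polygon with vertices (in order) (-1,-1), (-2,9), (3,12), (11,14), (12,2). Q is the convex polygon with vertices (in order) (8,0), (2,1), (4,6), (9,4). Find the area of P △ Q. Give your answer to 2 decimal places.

130.23

|P| = 154, |Q| = 27, |P∩Q| = 25.3871.
|P △ Q| = |P| + |Q| − 2·|P∩Q| = 154 + 27 − 50.7742 = 130.23.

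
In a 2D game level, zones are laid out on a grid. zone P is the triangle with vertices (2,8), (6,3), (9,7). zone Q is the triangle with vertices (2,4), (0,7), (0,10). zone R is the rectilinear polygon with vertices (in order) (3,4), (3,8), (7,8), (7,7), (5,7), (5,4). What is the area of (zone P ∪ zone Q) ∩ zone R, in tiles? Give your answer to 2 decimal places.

The region (zone P ∪ zone Q) ∩ zone R is the polygon with vertices (3,6.75), (3,7.857), (7,7.286), (7,7), (5,7), (5,4.25).
By the shoelace formula its area is 5.29.

5.29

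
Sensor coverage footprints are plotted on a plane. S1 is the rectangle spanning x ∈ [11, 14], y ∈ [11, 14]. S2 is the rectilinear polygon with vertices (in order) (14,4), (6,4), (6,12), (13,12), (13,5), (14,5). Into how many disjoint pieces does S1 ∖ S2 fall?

1

S1 ∖ S2 is a single connected region.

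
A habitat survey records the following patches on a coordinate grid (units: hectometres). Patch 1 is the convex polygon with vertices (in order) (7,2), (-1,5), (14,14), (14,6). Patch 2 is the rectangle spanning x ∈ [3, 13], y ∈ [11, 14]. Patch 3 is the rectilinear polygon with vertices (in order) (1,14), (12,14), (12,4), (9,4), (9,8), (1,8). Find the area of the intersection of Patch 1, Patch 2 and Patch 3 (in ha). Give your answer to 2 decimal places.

2.70

The intersection is the polygon with vertices (9,11), (12,12.8), (12,11).
By the shoelace formula its area is 2.70.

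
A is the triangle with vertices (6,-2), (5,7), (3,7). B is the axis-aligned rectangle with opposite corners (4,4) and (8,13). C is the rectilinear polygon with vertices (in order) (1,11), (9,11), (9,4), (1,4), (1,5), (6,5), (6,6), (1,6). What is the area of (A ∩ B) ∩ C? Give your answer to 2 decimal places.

2.33

|A ∩ B| = 3.5.
|(A ∩ B) ∩ C| = 2.33.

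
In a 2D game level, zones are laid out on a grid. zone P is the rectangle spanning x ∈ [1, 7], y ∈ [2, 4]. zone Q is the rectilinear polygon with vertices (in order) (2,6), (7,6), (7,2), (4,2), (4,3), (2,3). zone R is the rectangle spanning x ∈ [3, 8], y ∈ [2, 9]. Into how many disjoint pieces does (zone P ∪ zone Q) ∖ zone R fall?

1

(zone P ∪ zone Q) ∖ zone R is a single connected region.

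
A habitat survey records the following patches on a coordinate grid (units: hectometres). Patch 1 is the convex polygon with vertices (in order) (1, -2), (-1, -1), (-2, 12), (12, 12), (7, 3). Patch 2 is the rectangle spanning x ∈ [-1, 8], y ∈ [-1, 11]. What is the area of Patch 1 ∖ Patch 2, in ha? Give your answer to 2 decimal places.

31.50

|Patch 1| = 125, |Patch 1∩Patch 2| = 93.5.
|Patch 1 ∖ Patch 2| = |Patch 1| − |Patch 1∩Patch 2| = 125 − 93.5 = 31.50.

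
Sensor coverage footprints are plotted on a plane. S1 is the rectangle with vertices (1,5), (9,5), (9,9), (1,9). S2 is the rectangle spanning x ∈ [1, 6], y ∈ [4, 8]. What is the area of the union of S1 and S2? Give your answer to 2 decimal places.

37.00

By inclusion–exclusion:
Individual areas: |S1| = 32, |S2| = 20.
|S1∩S2|: x∈[1,6], y∈[5,8] → 5·3 = 15.
|S1 ∪ S2| = 52 − 15 = 37.00.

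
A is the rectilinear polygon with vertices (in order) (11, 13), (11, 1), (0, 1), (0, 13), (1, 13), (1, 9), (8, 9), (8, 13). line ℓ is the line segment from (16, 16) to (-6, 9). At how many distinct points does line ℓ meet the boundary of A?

The segment meets the boundary at (0,10.909), (1,11.227).

2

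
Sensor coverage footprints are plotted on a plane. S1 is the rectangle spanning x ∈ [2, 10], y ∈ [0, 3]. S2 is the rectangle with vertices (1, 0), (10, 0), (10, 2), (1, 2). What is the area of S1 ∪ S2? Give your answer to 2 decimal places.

By inclusion–exclusion:
Individual areas: |S1| = 24, |S2| = 18.
|S1∩S2|: x∈[2,10], y∈[0,2] → 8·2 = 16.
|S1 ∪ S2| = 42 − 16 = 26.00.

26.00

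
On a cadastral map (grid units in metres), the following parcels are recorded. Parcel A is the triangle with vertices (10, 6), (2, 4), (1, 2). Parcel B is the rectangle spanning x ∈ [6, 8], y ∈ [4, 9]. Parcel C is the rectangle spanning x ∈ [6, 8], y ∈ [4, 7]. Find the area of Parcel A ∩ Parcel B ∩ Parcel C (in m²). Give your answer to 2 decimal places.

1.17

The intersection is the polygon with vertices (8,5.111), (6,4.222), (6,5), (8,5.5).
By the shoelace formula its area is 1.17.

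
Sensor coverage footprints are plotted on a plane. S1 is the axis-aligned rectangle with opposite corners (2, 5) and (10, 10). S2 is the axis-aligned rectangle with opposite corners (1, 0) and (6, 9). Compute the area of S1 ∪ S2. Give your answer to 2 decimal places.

69.00

By inclusion–exclusion:
Individual areas: |S1| = 40, |S2| = 45.
|S1∩S2|: x∈[2,6], y∈[5,9] → 4·4 = 16.
|S1 ∪ S2| = 85 − 16 = 69.00.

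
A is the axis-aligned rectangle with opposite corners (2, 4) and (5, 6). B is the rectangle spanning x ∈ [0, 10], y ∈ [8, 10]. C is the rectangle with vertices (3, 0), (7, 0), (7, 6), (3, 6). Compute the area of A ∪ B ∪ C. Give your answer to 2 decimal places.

46.00

By inclusion–exclusion:
Individual areas: |A| = 6, |B| = 20, |C| = 24.
|A∩B| = 0 (no overlap).
|A∩C|: x∈[3,5], y∈[4,6] → 2·2 = 4.
|B∩C| = 0 (no overlap).
|A∩B∩C| = 0.
|A ∪ B ∪ C| = 50 − 4 + 0 = 46.00.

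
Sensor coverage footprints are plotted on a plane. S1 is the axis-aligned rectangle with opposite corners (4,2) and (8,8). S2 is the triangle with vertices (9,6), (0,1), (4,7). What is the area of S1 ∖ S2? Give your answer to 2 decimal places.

|S1| = 24, |S1∩S2| = 9.0667.
|S1 ∖ S2| = |S1| − |S1∩S2| = 24 − 9.0667 = 14.93.

14.93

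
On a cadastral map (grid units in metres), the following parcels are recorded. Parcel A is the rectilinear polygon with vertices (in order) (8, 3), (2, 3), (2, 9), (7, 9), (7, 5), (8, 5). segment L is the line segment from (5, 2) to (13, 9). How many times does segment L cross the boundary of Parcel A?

2

The segment meets the boundary at (8,4.625), (6.143,3).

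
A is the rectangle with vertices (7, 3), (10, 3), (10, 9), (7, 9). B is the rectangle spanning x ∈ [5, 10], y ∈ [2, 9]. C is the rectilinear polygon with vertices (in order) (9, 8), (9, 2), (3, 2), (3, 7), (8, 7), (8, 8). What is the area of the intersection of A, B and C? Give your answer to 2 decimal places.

The intersection is the polygon with vertices (7,3), (7,7), (8,7), (8,8), (9,8), (9,3).
By the shoelace formula its area is 9.00.

9.00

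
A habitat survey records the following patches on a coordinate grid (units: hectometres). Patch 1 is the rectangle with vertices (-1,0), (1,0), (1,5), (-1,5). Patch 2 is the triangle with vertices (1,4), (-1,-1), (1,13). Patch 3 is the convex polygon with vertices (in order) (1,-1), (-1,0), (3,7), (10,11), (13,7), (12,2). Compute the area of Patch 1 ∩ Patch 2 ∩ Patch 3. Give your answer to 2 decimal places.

The intersection is the polygon with vertices (-0.6,0), (-0.857,0), (-0.809,0.333), (0.333,2.333).
By the shoelace formula its area is 0.44.

0.44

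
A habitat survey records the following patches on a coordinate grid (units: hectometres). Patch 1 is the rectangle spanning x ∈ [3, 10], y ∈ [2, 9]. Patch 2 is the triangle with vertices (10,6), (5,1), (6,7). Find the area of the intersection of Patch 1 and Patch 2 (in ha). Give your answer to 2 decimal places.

12.08

The intersection is the polygon with vertices (5.167,2), (6,7), (10,6), (6,2).
By the shoelace formula its area is 12.08.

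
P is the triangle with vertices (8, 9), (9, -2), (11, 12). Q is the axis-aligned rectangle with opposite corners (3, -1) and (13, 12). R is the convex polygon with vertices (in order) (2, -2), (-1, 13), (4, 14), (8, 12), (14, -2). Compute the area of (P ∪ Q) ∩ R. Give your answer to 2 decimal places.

100.95

The region (P ∪ Q) ∩ R is the polygon with vertices (8.909,-1), (3,-1), (3,12), (8,12), (13,0.333), (13,-1), (9.143,-1), (9,-2).
By the shoelace formula its area is 100.95.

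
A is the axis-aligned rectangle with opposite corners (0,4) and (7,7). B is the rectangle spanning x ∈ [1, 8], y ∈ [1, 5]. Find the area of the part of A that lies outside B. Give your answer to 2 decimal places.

15.00

|A∩B|: x∈[1,7], y∈[4,5] → 6·1 = 6.
|A| = 21.
|A ∖ B| = |A| − |A∩B| = 21 − 6 = 15.00.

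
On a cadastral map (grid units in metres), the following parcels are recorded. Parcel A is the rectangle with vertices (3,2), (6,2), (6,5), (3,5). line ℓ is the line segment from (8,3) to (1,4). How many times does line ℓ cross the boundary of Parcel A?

2

The segment meets the boundary at (3,3.714), (6,3.286).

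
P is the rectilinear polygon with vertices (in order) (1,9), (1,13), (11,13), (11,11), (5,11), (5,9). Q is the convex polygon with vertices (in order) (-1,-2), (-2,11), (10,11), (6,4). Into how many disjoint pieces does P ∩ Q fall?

1

P ∩ Q is a single connected region.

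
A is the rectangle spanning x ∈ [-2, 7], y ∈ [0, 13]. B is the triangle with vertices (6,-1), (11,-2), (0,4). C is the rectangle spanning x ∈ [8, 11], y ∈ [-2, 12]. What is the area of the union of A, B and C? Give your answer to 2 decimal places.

By inclusion–exclusion:
Individual areas: |A| = 117, |B| = 9.5, |C| = 42.
|A∩B| = 5.0364.
|A∩C| = 0 (no overlap).
|B∩C| = 1.5545.
|A∩B∩C| = 0.
|A ∪ B ∪ C| = 168.5 − 6.5909 + 0 = 161.91.

161.91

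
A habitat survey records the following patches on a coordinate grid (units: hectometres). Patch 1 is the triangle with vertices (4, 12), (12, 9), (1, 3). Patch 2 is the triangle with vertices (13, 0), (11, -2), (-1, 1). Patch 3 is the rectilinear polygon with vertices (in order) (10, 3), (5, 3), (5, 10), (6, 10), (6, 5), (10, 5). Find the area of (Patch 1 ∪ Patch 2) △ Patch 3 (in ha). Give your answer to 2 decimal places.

61.41

|Patch 1 ∪ Patch 2| = 55.5.
|(Patch 1 ∪ Patch 2) ∩ Patch 3| = 4.5455.
|(Patch 1 ∪ Patch 2) △ Patch 3| = 55.5 + 15 − 9.0909 = 61.41.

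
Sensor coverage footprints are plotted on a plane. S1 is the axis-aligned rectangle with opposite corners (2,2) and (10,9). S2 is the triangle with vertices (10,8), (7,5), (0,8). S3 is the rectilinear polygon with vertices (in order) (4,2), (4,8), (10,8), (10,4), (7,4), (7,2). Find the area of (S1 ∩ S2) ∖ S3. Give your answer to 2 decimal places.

|S1 ∩ S2| = 14.1429.
|(S1 ∩ S2) ∩ S3| = 11.5714.
|(S1 ∩ S2) ∖ S3| = 14.1429 − 11.5714 = 2.57.

2.57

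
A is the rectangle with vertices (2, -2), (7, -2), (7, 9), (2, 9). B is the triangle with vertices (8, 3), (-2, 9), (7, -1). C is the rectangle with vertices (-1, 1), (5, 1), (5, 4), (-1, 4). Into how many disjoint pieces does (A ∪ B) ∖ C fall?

1

(A ∪ B) ∖ C is a single connected region.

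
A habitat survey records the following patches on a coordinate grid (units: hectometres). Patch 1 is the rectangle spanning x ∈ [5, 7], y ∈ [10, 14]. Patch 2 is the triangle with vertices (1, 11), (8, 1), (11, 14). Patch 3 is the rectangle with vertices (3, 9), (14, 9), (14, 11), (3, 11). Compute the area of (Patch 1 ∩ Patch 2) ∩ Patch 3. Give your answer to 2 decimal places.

2.00

The region (Patch 1 ∩ Patch 2) ∩ Patch 3 is the polygon with vertices (5,10), (5,11), (7,11), (7,10).
By the shoelace formula its area is 2.00.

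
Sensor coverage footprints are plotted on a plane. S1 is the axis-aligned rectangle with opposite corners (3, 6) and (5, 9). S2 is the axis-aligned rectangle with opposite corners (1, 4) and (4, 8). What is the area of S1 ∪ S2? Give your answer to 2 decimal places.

By inclusion–exclusion:
Individual areas: |S1| = 6, |S2| = 12.
|S1∩S2|: x∈[3,4], y∈[6,8] → 1·2 = 2.
|S1 ∪ S2| = 18 − 2 = 16.00.

16.00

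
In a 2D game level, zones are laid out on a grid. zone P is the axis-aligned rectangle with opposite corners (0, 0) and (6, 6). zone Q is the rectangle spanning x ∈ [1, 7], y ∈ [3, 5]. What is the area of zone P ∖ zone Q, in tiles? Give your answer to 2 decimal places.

|zone P∩zone Q|: x∈[1,6], y∈[3,5] → 5·2 = 10.
|zone P| = 36.
|zone P ∖ zone Q| = |zone P| − |zone P∩zone Q| = 36 − 10 = 26.00.

26.00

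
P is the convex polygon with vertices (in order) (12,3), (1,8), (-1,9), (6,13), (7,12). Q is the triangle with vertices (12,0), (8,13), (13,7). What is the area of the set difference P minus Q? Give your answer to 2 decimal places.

48.01

|P| = 49.5, |P∩Q| = 1.4937.
|P ∖ Q| = |P| − |P∩Q| = 49.5 − 1.4937 = 48.01.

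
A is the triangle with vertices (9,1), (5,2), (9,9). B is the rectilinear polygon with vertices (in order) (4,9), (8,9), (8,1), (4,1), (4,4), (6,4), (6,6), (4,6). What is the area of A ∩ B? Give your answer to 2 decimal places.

9.00

The intersection is the polygon with vertices (5,2), (8,7.25), (8,1.25).
By the shoelace formula its area is 9.00.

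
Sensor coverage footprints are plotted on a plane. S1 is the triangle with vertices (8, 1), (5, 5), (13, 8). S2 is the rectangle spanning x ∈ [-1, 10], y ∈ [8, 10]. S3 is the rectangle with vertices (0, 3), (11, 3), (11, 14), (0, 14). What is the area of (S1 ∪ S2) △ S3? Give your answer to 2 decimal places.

|S1 ∪ S2| = 42.5.
|(S1 ∪ S2) ∩ S3| = 35.5214.
|(S1 ∪ S2) △ S3| = 42.5 + 121 − 71.0429 = 92.46.

92.46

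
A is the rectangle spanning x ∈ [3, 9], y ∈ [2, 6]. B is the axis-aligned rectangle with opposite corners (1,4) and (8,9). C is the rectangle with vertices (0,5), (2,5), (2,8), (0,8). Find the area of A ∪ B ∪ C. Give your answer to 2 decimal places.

52.00

By inclusion–exclusion:
Individual areas: |A| = 24, |B| = 35, |C| = 6.
|A∩B|: x∈[3,8], y∈[4,6] → 5·2 = 10.
|A∩C| = 0 (no overlap).
|B∩C|: x∈[1,2], y∈[5,8] → 1·3 = 3.
|A∩B∩C| = 0.
|A ∪ B ∪ C| = 65 − 13 + 0 = 52.00.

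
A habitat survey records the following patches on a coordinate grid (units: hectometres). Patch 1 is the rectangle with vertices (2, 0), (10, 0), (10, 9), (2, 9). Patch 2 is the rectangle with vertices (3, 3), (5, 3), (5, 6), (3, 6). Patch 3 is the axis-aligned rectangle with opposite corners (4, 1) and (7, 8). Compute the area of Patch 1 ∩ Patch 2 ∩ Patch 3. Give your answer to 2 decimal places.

3.00

The intersection is the polygon with vertices (5,6), (5,3), (4,3), (4,6).
By the shoelace formula its area is 3.00.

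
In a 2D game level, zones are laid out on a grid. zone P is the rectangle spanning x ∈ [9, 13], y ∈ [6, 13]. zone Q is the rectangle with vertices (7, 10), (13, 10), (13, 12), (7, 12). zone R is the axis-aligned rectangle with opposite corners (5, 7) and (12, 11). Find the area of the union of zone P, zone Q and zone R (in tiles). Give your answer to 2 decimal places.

By inclusion–exclusion:
Individual areas: |zone P| = 28, |zone Q| = 12, |zone R| = 28.
|zone P∩zone Q|: x∈[9,13], y∈[10,12] → 4·2 = 8.
|zone P∩zone R|: x∈[9,12], y∈[7,11] → 3·4 = 12.
|zone Q∩zone R|: x∈[7,12], y∈[10,11] → 5·1 = 5.
|zone P∩zone Q∩zone R| = 3.
|zone P ∪ zone Q ∪ zone R| = 68 − 25 + 3 = 46.00.

46.00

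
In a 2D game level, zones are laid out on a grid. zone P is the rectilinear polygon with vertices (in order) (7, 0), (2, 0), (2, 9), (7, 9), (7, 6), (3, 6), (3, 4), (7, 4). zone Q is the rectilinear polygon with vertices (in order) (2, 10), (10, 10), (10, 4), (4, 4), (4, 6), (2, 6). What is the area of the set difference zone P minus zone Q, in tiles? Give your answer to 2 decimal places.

22.00

|zone P| = 37, |zone P∩zone Q| = 15.
|zone P ∖ zone Q| = |zone P| − |zone P∩zone Q| = 37 − 15 = 22.00.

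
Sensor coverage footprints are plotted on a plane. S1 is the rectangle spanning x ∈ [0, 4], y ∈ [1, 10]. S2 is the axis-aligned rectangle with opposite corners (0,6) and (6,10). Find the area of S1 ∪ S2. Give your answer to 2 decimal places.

44.00

By inclusion–exclusion:
Individual areas: |S1| = 36, |S2| = 24.
|S1∩S2|: x∈[0,4], y∈[6,10] → 4·4 = 16.
|S1 ∪ S2| = 60 − 16 = 44.00.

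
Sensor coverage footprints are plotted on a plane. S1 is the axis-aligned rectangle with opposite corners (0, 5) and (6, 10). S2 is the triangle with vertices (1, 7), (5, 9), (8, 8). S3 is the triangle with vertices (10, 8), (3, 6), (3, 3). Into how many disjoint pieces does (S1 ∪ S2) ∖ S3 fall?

(S1 ∪ S2) ∖ S3 splits into 2 disjoint pieces (area 0.0143, area 26.6667).

2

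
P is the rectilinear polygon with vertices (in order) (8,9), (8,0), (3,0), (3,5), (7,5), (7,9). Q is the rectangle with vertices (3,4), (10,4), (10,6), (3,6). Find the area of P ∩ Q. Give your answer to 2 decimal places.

6.00

The intersection is the polygon with vertices (8,4), (3,4), (3,5), (7,5), (7,6), (8,6).
By the shoelace formula its area is 6.00.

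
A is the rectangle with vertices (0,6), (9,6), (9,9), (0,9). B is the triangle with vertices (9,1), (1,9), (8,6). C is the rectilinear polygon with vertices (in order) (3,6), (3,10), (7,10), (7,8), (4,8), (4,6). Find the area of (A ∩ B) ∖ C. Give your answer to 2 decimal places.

4.57

|A ∩ B| = 6.
|(A ∩ B) ∩ C| = 1.4286.
|(A ∩ B) ∖ C| = 6 − 1.4286 = 4.57.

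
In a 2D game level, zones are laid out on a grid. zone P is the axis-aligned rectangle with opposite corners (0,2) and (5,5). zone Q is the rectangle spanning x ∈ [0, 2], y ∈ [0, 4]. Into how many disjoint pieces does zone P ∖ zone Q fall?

zone P ∖ zone Q is a single connected region.

1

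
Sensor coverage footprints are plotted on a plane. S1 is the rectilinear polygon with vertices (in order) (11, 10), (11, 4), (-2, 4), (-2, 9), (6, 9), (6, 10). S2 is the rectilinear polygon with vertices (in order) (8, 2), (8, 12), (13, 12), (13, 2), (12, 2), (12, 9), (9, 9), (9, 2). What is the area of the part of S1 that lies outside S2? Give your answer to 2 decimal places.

62.00

|S1| = 70, |S1∩S2| = 8.
|S1 ∖ S2| = |S1| − |S1∩S2| = 70 − 8 = 62.00.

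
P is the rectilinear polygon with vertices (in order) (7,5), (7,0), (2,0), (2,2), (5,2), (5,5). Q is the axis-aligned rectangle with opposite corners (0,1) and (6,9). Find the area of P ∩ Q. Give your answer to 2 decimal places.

7.00

The intersection is the polygon with vertices (2,2), (5,2), (5,5), (6,5), (6,1), (2,1).
By the shoelace formula its area is 7.00.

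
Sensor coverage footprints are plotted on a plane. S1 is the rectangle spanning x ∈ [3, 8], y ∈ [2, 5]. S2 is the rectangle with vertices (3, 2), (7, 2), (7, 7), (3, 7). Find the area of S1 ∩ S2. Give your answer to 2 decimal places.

12.00

|S1∩S2|: x∈[3,7], y∈[2,5] → 4·3 = 12.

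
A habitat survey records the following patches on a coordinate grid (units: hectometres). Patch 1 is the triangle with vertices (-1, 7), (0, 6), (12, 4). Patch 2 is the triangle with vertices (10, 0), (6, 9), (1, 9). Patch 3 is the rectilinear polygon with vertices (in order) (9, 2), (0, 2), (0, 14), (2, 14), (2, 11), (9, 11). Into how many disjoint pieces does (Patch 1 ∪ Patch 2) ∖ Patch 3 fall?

3

(Patch 1 ∪ Patch 2) ∖ Patch 3 splits into 3 disjoint pieces (area 0.3846, area 0.2885, area 1.125).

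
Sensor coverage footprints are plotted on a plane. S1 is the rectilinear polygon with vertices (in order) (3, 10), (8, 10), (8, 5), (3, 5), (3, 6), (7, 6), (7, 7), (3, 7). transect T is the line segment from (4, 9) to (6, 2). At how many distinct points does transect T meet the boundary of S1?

3

The segment meets the boundary at (5.143,5), (4.857,6), (4.571,7).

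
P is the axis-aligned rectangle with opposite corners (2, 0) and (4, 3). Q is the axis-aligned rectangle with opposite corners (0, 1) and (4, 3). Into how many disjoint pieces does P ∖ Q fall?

P ∖ Q is a single connected region.

1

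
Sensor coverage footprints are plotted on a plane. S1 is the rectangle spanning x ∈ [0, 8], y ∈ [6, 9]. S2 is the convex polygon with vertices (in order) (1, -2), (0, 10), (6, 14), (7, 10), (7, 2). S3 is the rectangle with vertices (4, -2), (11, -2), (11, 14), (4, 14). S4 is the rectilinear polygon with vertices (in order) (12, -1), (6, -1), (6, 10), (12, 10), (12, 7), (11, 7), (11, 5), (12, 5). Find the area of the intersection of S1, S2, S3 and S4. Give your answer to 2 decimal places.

3.00

The intersection is the polygon with vertices (6,6), (6,9), (7,9), (7,6).
By the shoelace formula its area is 3.00.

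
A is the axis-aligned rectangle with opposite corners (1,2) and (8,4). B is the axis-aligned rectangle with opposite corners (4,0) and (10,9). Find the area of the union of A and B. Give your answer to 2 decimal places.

By inclusion–exclusion:
Individual areas: |A| = 14, |B| = 54.
|A∩B|: x∈[4,8], y∈[2,4] → 4·2 = 8.
|A ∪ B| = 68 − 8 = 60.00.

60.00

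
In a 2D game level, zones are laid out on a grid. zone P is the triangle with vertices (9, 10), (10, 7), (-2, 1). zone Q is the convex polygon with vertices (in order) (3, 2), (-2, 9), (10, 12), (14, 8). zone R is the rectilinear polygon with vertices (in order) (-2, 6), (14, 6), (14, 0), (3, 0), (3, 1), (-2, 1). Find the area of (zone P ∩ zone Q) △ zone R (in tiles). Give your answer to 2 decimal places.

94.97

|zone P ∩ zone Q| = 18.5841.
|(zone P ∩ zone Q) ∩ zone R| = 7.3063.
|(zone P ∩ zone Q) △ zone R| = 18.5841 + 91 − 14.6127 = 94.97.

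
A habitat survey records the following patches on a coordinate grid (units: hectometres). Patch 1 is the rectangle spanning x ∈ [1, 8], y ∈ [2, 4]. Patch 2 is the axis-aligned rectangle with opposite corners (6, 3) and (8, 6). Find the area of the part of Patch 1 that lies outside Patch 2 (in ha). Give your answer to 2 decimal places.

12.00

|Patch 1∩Patch 2|: x∈[6,8], y∈[3,4] → 2·1 = 2.
|Patch 1| = 14.
|Patch 1 ∖ Patch 2| = |Patch 1| − |Patch 1∩Patch 2| = 14 − 2 = 12.00.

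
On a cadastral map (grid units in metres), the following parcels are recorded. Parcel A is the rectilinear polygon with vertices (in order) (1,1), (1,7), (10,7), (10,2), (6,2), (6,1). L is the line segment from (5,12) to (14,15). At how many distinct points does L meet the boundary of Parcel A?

0

The segment lies entirely outside Parcel A and never meets its boundary.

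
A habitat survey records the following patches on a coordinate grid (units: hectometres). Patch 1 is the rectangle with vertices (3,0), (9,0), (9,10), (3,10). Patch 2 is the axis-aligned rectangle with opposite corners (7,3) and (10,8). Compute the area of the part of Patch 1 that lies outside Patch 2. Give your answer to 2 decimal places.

|Patch 1∩Patch 2|: x∈[7,9], y∈[3,8] → 2·5 = 10.
|Patch 1| = 60.
|Patch 1 ∖ Patch 2| = |Patch 1| − |Patch 1∩Patch 2| = 60 − 10 = 50.00.

50.00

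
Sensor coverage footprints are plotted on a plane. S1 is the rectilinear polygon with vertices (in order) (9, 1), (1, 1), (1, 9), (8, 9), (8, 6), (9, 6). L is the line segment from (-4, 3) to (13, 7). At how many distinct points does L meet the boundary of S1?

The segment meets the boundary at (8.75,6), (1,4.176).

2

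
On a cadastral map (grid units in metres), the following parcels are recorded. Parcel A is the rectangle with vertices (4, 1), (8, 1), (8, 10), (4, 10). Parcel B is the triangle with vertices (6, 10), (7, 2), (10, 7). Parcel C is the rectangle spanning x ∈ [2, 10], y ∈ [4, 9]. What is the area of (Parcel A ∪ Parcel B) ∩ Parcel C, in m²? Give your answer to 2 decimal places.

24.80

The region (Parcel A ∪ Parcel B) ∩ Parcel C is the polygon with vertices (4,9), (8,9), (8,8.5), (10,7), (8.2,4), (4,4).
By the shoelace formula its area is 24.80.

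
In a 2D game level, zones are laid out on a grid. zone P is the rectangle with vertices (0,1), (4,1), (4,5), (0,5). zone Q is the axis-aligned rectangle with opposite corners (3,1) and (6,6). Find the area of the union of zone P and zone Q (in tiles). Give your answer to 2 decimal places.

27.00

By inclusion–exclusion:
Individual areas: |zone P| = 16, |zone Q| = 15.
|zone P∩zone Q|: x∈[3,4], y∈[1,5] → 1·4 = 4.
|zone P ∪ zone Q| = 31 − 4 = 27.00.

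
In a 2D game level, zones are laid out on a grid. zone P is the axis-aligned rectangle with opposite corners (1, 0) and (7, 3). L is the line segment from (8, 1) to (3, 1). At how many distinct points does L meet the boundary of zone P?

1

The segment meets the boundary at (7,1).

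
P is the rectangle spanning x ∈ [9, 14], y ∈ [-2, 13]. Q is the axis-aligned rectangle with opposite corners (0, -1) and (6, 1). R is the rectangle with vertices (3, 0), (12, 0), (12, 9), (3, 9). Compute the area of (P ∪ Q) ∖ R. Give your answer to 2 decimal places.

|P ∪ Q| = 87.
|(P ∪ Q) ∩ R| = 30.
|(P ∪ Q) ∖ R| = 87 − 30 = 57.00.

57.00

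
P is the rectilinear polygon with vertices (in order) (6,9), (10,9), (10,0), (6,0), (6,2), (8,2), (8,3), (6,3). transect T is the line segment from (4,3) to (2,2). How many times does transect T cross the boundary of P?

The segment lies entirely outside P and never meets its boundary.

0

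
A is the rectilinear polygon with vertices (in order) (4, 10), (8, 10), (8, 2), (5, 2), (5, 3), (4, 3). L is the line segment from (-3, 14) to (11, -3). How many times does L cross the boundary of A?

The segment meets the boundary at (6.882,2), (4,5.5).

2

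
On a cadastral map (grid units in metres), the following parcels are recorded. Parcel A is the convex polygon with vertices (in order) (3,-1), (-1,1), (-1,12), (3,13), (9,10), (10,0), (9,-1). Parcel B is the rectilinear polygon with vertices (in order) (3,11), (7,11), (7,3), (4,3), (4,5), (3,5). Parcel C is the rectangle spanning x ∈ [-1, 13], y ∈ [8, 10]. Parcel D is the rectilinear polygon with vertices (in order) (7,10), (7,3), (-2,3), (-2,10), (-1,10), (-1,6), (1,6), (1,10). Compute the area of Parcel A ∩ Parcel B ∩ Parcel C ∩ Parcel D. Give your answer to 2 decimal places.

8.00

The intersection is the polygon with vertices (3,8), (3,10), (7,10), (7,8).
By the shoelace formula its area is 8.00.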